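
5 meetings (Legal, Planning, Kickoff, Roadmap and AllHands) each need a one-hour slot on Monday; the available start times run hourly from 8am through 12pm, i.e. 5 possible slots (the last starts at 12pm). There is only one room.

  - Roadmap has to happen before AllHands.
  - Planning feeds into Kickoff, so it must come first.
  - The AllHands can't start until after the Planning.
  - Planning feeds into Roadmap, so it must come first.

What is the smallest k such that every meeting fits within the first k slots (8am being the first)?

The precedence chain requires at least 3 distinct slots.
With at most 1 per slot and 5 meetings, at least 5 slots are needed.
5 works (last occupied slot: 12pm): for example AllHands=10am, Legal=12pm, Kickoff=11am, Planning=8am, Roadmap=9am.

5 slots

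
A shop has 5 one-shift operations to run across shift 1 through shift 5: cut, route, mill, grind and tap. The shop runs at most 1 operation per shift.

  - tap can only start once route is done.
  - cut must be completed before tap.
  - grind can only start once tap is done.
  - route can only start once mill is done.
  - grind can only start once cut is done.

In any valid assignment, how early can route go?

Precedence pushes route to at least shift 2; downstream work caps route at shift 3.
route at shift 2 is achievable: route -> shift 2; tap -> shift 4; grind -> shift 5; cut -> shift 3; mill -> shift 1.

shift 2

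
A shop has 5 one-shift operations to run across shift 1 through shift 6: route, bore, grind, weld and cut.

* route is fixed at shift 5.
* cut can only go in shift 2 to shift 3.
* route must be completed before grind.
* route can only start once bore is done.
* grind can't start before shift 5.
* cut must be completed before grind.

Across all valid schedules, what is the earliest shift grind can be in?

Grind is available from shift 5; precedence pushes grind to at least shift 6.
grind at shift 6 is achievable: route=shift 5; grind=shift 6; cut=shift 2; bore=shift 1; weld=shift 1.

shift 6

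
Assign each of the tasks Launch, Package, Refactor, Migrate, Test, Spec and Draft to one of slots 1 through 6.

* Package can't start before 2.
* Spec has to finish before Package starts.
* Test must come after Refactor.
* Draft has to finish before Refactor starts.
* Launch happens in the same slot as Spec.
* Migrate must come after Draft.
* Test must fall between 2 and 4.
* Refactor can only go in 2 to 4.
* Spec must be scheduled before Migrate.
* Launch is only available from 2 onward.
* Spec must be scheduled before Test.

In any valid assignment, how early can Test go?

3

Test is available from 2; precedence pushes Test to at least 3; Test's own window allows nothing later than 4.
Test at 3 is achievable: Test=3; Draft=1; Spec=2; Launch=2; Package=3; Refactor=2; Migrate=3.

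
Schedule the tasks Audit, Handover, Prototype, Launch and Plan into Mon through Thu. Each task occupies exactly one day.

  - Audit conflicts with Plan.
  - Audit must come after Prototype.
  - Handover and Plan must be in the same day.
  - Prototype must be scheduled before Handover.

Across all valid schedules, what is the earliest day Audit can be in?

Precedence pushes Audit to at least Tue.
Audit at Tue is achievable: Launch -> Mon, Audit -> Tue, Handover -> Wed, Plan -> Wed, Prototype -> Mon.

Tue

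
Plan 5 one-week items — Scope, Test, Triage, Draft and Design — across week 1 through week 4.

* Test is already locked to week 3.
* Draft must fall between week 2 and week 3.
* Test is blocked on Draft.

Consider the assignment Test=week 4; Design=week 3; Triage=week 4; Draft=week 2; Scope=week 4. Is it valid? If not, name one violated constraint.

Test is blocked on Draft — holds.
Test is already locked to week 3 — violated.
Draft must fall between week 2 and week 3 — holds.

No — it violates: Test is already locked to week 3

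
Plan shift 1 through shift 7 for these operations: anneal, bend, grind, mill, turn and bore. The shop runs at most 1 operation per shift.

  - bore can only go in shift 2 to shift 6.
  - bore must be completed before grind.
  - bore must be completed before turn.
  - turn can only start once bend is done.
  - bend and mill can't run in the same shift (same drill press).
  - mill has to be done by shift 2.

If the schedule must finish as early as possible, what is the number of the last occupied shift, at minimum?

The precedence chain requires at least 2 distinct shifts.
With at most 1 per shift and 6 operations, at least 6 shifts are needed.
Propagating the time windows through the other constraints, grind can't land before shift 3, so the schedule must run through at least shift 3.
6 works (last occupied shift: shift 6): for example anneal=shift 6, turn=shift 4, bend=shift 3, grind=shift 5, mill=shift 1, bore=shift 2.

6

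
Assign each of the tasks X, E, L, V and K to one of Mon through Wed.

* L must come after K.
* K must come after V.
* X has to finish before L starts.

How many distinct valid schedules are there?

6

Splitting on X: it can be Mon (3), Tue (3). Listing each branch's schedules as (E, L, V, K):
X=Mon: (Mon,Wed,Mon,Tue) (Tue,Wed,Mon,Tue) (Wed,Wed,Mon,Tue) — 3.
X=Tue: (Mon,Wed,Mon,Tue) (Tue,Wed,Mon,Tue) (Wed,Wed,Mon,Tue) — 3.
Summing: 3 + 3 = 6.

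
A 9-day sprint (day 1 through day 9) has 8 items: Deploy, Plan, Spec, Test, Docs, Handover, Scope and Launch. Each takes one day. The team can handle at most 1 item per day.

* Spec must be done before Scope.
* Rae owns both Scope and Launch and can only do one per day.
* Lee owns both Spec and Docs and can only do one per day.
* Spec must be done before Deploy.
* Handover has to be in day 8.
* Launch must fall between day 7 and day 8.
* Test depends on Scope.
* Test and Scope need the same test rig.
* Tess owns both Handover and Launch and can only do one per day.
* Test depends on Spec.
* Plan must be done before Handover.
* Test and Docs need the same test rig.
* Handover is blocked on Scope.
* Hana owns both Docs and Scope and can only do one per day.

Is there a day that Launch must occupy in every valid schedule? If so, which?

Launch's window is day 7–day 8.
Handover is fixed at day 8, and Launch can't share a day with Handover.
So Launch must be day 7.

day 7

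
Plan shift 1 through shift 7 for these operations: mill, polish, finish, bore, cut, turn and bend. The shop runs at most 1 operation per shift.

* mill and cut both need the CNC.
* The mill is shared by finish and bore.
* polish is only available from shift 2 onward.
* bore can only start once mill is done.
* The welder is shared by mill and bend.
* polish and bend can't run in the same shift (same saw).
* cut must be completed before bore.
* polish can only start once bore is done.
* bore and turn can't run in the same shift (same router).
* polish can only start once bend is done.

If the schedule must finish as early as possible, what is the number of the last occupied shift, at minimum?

shift 7

The precedence chain requires at least 3 distinct shifts.
With at most 1 per shift and 7 operations, at least 7 shifts are needed.
7 works (last occupied shift: shift 7): for example cut in shift 2, mill in shift 1, finish in shift 6, polish in shift 5, bore in shift 3, bend in shift 4, turn in shift 7.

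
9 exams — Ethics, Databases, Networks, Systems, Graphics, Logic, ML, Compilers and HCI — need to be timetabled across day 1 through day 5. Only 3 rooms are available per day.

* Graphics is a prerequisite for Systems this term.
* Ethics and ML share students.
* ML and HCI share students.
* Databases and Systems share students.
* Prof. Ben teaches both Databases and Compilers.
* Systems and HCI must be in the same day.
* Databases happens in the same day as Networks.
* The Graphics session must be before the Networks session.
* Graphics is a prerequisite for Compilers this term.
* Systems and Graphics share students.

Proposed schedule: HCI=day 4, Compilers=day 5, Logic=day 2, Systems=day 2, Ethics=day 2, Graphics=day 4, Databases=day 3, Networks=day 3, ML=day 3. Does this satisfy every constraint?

Graphics is a prerequisite for Compilers this term — holds.
Systems and Graphics share students — holds.
Systems and HCI must be in the same day — violated.
Ethics and ML share students — holds.
The Graphics session must be before the Networks session — violated.
Only 3 rooms are available per day — holds.
Databases happens in the same day as Networks — holds.
ML and HCI share students — holds.
Prof. Ben teaches both Databases and Compilers — holds.
Databases and Systems share students — holds.
Graphics is a prerequisite for Systems this term — violated.

No. Graphics is a prerequisite for Systems this term is not satisfied.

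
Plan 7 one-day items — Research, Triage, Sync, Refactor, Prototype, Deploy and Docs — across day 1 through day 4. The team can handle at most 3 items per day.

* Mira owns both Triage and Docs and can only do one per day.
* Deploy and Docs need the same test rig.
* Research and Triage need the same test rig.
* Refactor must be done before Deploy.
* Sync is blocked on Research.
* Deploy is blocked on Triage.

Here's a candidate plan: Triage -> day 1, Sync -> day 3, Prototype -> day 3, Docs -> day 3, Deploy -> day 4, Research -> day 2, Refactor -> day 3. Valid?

Research and Triage need the same test rig — holds.
Sync is blocked on Research — holds.
Mira owns both Triage and Docs and can only do one per day — holds.
Refactor must be done before Deploy — holds.
Deploy is blocked on Triage — holds.
The team can handle at most 3 items per day — violated.
Deploy and Docs need the same test rig — holds.

No — it violates: The team can handle at most 3 items per day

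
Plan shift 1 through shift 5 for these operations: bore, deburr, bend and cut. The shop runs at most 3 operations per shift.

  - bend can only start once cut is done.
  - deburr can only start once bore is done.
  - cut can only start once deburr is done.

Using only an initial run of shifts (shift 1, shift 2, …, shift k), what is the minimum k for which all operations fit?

The precedence chain requires at least 4 distinct shifts.
With at most 3 per shift and 4 operations, at least 2 shifts are needed.
4 works (last occupied shift: shift 4): for example deburr -> shift 2; bend -> shift 4; cut -> shift 3; bore -> shift 1.

4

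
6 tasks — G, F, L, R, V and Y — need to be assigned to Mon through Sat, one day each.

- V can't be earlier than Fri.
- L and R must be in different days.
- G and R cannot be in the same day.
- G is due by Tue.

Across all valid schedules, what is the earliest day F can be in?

F at Mon is achievable: Y in Mon, V in Fri, F in Mon, R in Tue, G in Mon, L in Mon.

Mon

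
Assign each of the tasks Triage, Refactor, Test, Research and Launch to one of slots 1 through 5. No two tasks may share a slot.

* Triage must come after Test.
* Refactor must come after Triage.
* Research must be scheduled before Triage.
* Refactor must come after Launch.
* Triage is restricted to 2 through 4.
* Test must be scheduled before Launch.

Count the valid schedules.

5

Splitting on Triage: it can be 3 (2), 4 (3). Listing each branch's schedules as (Refactor, Test, Research, Launch):
Triage=3: (5,1,2,4) (5,2,1,4) — 2.
Triage=4: (5,1,2,3) (5,1,3,2) (5,2,1,3) — 3.
Summing: 2 + 3 = 5.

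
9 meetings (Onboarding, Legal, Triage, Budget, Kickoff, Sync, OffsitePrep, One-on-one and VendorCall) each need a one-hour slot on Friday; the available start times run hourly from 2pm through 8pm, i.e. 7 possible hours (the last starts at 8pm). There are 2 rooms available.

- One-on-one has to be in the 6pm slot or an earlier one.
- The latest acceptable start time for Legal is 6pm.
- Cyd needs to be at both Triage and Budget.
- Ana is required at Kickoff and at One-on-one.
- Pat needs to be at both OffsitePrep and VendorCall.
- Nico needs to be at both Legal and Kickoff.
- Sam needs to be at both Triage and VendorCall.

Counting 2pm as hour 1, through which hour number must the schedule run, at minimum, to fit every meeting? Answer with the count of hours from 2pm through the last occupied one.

5

With at most 2 per hour and 9 meetings, at least 5 hours are needed.
5 works (last occupied hour: 6pm): for example Legal -> 2pm; OffsitePrep -> 5pm; VendorCall -> 6pm; Sync -> 4pm; One-on-one -> 5pm; Triage -> 3pm; Kickoff -> 3pm; Onboarding -> 2pm; Budget -> 4pm.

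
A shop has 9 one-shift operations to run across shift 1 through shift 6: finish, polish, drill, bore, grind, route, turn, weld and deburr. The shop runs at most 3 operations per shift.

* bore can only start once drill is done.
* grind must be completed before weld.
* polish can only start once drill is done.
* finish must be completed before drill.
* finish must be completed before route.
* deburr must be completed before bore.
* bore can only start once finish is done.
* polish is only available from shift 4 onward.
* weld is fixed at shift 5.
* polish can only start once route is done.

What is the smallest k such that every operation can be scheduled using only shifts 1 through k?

5 shifts

The precedence chain requires at least 3 distinct shifts.
With at most 3 per shift and 9 operations, at least 3 shifts are needed.
weld can't be placed before shift 5, so the schedule must run through at least shift 5.
5 works (last occupied shift: shift 5): for example polish=shift 4, grind=shift 1, turn=shift 2, drill=shift 2, finish=shift 1, deburr=shift 1, weld=shift 5, bore=shift 3, route=shift 2.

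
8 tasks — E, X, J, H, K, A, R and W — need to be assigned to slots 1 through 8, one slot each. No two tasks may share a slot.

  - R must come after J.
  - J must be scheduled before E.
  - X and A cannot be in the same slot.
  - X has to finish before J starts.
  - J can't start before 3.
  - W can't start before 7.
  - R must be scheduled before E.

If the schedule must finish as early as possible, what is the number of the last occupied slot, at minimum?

The precedence chain requires at least 4 distinct slots.
With at most 1 per slot and 8 tasks, at least 8 slots are needed.
W can't be placed before 7, so the schedule must run through at least slot 7.
8 works (last occupied slot: 8): for example J=3, H=2, E=5, K=6, X=1, A=8, W=7, R=4.

slot 8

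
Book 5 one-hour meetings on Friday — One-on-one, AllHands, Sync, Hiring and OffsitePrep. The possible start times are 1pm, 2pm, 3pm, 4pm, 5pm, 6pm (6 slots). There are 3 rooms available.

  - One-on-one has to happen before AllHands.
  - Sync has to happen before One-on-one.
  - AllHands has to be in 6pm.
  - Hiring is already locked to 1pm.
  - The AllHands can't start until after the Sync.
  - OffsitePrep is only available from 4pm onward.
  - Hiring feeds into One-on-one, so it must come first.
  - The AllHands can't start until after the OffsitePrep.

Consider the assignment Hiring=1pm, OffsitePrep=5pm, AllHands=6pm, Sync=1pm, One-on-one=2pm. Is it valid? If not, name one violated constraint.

Yes

One-on-one has to happen before AllHands — holds.
There are 3 rooms available — holds.
The AllHands can't start until after the OffsitePrep — holds.
Hiring feeds into One-on-one, so it must come first — holds.
AllHands has to be in 6pm — holds.
Hiring is already locked to 1pm — holds.
OffsitePrep is only available from 4pm onward — holds.
Sync has to happen before One-on-one — holds.
The AllHands can't start until after the Sync — holds.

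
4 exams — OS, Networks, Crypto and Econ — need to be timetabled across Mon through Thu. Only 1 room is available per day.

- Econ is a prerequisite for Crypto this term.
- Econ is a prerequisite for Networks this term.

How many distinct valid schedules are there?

Splitting on OS: it can be Mon (2), Tue (2), Wed (2), Thu (2). Listing each branch's schedules as (Networks, Crypto, Econ):
OS=Mon: (Wed,Thu,Tue) (Thu,Wed,Tue) — 2.
OS=Tue: (Wed,Thu,Mon) (Thu,Wed,Mon) — 2.
OS=Wed: (Tue,Thu,Mon) (Thu,Tue,Mon) — 2.
OS=Thu: (Tue,Wed,Mon) (Wed,Tue,Mon) — 2.
Summing: 2 + 2 + 2 + 2 = 8.

8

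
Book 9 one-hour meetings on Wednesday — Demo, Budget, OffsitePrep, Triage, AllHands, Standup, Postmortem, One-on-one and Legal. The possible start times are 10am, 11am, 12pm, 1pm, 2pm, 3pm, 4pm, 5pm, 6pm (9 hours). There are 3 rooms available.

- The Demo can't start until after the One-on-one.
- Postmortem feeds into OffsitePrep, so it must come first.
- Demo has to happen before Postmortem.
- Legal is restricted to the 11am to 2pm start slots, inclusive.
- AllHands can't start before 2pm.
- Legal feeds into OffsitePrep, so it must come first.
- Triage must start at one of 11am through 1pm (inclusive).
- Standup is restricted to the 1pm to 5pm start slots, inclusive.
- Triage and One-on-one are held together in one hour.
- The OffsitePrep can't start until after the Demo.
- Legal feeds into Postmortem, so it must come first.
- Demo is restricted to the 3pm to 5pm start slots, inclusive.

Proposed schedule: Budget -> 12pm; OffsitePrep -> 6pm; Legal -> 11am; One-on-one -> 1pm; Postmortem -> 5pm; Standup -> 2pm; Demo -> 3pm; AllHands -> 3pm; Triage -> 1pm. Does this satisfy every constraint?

Yes, all constraints hold

Postmortem feeds into OffsitePrep, so it must come first — holds.
Triage must start at one of 11am through 1pm (inclusive) — holds.
There are 3 rooms available — holds.
The OffsitePrep can't start until after the Demo — holds.
Legal feeds into Postmortem, so it must come first — holds.
Legal feeds into OffsitePrep, so it must come first — holds.
Legal is restricted to the 11am to 2pm start slots, inclusive — holds.
Demo has to happen before Postmortem — holds.
The Demo can't start until after the One-on-one — holds.
Triage and One-on-one are held together in one hour — holds.
AllHands can't start before 2pm — holds.
Demo is restricted to the 3pm to 5pm start slots, inclusive — holds.
Standup is restricted to the 1pm to 5pm start slots, inclusive — holds.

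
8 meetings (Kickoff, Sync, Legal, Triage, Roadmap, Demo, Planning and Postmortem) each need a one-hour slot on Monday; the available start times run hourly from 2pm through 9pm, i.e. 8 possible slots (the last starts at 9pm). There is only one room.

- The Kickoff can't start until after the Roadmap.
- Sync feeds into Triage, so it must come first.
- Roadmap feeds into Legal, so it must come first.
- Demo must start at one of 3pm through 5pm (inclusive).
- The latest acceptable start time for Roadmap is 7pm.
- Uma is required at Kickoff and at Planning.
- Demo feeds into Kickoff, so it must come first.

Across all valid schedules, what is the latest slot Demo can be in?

Demo is available from 3pm; Demo's own window allows nothing later than 5pm.
Demo at 5pm is achievable: Postmortem -> 9pm; Demo -> 5pm; Planning -> 8pm; Legal -> 4pm; Triage -> 7pm; Roadmap -> 2pm; Kickoff -> 6pm; Sync -> 3pm.

5pm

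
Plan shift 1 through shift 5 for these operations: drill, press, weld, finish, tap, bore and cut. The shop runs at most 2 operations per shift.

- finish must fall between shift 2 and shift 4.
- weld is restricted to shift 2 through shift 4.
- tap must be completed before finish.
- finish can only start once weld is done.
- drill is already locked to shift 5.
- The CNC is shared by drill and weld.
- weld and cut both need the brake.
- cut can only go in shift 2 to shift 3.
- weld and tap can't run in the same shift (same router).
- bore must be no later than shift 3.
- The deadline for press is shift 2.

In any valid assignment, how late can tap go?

Downstream work caps tap at shift 3.
tap at shift 3 is achievable: cut -> shift 3; weld -> shift 2; drill -> shift 5; press -> shift 1; finish -> shift 4; tap -> shift 3; bore -> shift 1.

shift 3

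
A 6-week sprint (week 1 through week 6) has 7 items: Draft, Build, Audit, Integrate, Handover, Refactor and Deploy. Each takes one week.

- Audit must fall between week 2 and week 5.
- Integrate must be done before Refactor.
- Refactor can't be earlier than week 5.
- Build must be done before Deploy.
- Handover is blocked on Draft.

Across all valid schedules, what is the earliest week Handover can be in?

week 2

Precedence pushes Handover to at least week 2.
Handover at week 2 is achievable: Handover -> week 2, Draft -> week 1, Refactor -> week 5, Integrate -> week 1, Deploy -> week 2, Build -> week 1, Audit -> week 2.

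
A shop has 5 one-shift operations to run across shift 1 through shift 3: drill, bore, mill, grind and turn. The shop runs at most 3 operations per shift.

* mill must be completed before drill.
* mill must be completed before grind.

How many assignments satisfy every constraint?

42

Splitting on drill: it can be shift 2 (17), shift 3 (25). Listing each branch's schedules as (bore, mill, grind, turn) by shift number:
drill=shift 2: (1,1,2,1) (1,1,2,2) (1,1,2,3) (1,1,3,1) (1,1,3,2) (1,1,3,3) (2,1,2,1) (2,1,2,3) (2,1,3,1) (2,1,3,2) (2,1,3,3) (3,1,2,1) (3,1,2,2) (3,1,2,3) (3,1,3,1) (3,1,3,2) (3,1,3,3) — 17.
drill=shift 3: (1,1,2,1) (1,1,2,2) (1,1,2,3) (1,1,3,1) (1,1,3,2) (1,1,3,3) (1,2,3,1) (1,2,3,2) (1,2,3,3) (2,1,2,1) (2,1,2,2) (2,1,2,3) (2,1,3,1) (2,1,3,2) (2,1,3,3) (2,2,3,1) (2,2,3,2) (2,2,3,3) (3,1,2,1) (3,1,2,2) (3,1,2,3) (3,1,3,1) (3,1,3,2) (3,2,3,1) (3,2,3,2) — 25.
Summing: 17 + 25 = 42.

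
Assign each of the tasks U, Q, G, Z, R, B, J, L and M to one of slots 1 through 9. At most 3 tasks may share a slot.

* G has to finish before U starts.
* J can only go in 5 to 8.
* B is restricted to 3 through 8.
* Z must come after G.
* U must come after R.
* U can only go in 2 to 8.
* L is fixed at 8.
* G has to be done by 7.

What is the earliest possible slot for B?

3

B is available from 3; B's own window allows nothing later than 8.
B at 3 is achievable: G in 1, L in 8, Z in 2, M in 2, Q in 1, U in 2, B in 3, J in 5, R in 1.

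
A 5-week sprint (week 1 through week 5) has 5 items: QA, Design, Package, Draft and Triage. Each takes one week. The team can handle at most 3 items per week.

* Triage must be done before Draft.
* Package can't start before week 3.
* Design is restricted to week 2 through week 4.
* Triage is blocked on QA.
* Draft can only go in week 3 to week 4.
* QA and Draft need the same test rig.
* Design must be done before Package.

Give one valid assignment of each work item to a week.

Design=week 2; QA=week 1; Triage=week 2; Draft=week 3; Package=week 3

Checking: QA(week 1) before Triage(week 2); Design(week 2) before Package(week 3); Triage(week 2) before Draft(week 3); QA(week 1) != Draft(week 3); Design=week 2 in [week 2,week 4]; Package=week 3 in [week 3,week 5]; Draft=week 3 in [week 3,week 4]; max 2 per week (cap 3).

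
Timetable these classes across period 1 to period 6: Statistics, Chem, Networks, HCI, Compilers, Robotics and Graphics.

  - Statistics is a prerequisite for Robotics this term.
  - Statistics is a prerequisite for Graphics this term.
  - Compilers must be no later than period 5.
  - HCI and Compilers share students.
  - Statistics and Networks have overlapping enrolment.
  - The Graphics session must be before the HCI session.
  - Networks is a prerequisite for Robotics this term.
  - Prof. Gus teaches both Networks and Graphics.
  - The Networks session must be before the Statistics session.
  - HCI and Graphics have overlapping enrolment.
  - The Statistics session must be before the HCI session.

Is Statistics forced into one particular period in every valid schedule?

Statistics can be period 2 (e.g. Networks in period 1, Robotics in period 3, Graphics in period 3, Chem in period 1, HCI in period 4, Compilers in period 1, Statistics in period 2) or period 3 (e.g. Statistics in period 3; HCI in period 5; Robotics in period 4; Networks in period 1; Graphics in period 4; Compilers in period 1; Chem in period 1).

No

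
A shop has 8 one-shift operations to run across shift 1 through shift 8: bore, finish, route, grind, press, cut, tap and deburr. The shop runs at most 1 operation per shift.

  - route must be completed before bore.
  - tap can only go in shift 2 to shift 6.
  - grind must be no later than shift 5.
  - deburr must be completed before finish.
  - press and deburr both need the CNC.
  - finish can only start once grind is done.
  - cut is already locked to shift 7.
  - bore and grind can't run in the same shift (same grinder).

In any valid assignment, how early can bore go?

Precedence pushes bore to at least shift 2.
bore at shift 2 is achievable: grind -> shift 3; deburr -> shift 5; route -> shift 1; finish -> shift 6; cut -> shift 7; tap -> shift 4; press -> shift 8; bore -> shift 2.

shift 2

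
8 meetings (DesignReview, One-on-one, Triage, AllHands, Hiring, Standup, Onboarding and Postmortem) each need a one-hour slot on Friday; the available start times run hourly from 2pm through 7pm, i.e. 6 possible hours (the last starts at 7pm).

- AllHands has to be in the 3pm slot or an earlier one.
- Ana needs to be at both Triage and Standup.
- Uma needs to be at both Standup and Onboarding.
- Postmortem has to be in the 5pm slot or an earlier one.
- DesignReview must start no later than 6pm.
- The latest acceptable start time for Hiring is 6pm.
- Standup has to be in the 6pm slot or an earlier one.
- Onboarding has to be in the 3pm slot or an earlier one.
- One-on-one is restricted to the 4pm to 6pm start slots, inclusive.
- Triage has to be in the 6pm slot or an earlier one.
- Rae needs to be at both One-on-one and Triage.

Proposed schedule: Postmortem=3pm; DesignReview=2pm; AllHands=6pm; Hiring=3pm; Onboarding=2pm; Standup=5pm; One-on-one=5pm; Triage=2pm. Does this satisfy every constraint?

No. AllHands has to be in the 3pm slot or an earlier one is not satisfied.

Postmortem has to be in the 5pm slot or an earlier one — holds.
Ana needs to be at both Triage and Standup — holds.
Rae needs to be at both One-on-one and Triage — holds.
Standup has to be in the 6pm slot or an earlier one — holds.
Triage has to be in the 6pm slot or an earlier one — holds.
Uma needs to be at both Standup and Onboarding — holds.
DesignReview must start no later than 6pm — holds.
One-on-one is restricted to the 4pm to 6pm start slots, inclusive — holds.
AllHands has to be in the 3pm slot or an earlier one — violated.
Onboarding has to be in the 3pm slot or an earlier one — holds.
The latest acceptable start time for Hiring is 6pm — holds.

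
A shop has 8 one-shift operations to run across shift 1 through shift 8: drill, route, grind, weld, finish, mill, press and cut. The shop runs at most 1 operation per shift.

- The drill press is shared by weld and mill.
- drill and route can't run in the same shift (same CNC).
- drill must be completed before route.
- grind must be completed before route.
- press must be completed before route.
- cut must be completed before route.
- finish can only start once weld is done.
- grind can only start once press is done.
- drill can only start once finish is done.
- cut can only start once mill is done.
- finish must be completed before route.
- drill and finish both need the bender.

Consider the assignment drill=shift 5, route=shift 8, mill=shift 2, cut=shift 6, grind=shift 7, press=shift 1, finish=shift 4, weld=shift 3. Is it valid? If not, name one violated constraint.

Valid

grind must be completed before route — holds.
press must be completed before route — holds.
drill must be completed before route — holds.
grind can only start once press is done — holds.
cut can only start once mill is done — holds.
drill and finish both need the bender — holds.
finish must be completed before route — holds.
drill can only start once finish is done — holds.
finish can only start once weld is done — holds.
drill and route can't run in the same shift (same CNC) — holds.
The drill press is shared by weld and mill — holds.
cut must be completed before route — holds.
The shop runs at most 1 operation per shift — holds.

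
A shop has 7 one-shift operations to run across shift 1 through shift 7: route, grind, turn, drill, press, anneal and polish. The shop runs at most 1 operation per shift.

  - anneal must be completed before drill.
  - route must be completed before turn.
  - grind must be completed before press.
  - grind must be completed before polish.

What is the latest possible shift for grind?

shift 5

Downstream work caps grind at shift 6.
grind at shift 5 is achievable: polish in shift 7; route in shift 1; anneal in shift 3; press in shift 6; drill in shift 4; grind in shift 5; turn in shift 2.
Nothing later works — the capacity limit rule out every shift after shift 5.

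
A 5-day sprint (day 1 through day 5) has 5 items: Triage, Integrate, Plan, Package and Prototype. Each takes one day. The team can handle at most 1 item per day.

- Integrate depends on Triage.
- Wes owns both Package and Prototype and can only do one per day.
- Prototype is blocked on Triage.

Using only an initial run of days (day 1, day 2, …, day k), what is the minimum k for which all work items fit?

The precedence chain requires at least 2 distinct days.
With at most 1 per day and 5 work items, at least 5 days are needed.
5 works (last occupied day: day 5): for example Package in day 5; Integrate in day 2; Prototype in day 3; Plan in day 4; Triage in day 1.

5 days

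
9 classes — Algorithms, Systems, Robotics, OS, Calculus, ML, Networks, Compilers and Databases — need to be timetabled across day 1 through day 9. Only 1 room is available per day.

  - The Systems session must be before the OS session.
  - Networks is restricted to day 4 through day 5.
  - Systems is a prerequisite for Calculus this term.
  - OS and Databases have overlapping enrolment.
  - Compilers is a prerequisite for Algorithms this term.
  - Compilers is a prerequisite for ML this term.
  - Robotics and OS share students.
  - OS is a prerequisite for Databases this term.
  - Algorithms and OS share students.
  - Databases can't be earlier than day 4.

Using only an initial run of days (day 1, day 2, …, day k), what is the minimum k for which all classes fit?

9

The precedence chain requires at least 3 distinct days.
With at most 1 per day and 9 classes, at least 9 days are needed.
Networks can't be placed before day 4, so the schedule must run through at least day 4.
9 works (last occupied day: day 9): for example ML=day 8; Robotics=day 9; Compilers=day 3; Databases=day 5; Algorithms=day 6; Calculus=day 7; Systems=day 1; OS=day 2; Networks=day 4.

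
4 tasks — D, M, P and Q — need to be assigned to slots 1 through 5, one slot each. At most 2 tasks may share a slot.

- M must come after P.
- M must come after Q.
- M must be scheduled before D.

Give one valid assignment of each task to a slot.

Q -> 1; D -> 3; M -> 2; P -> 1

Checking: P(1) before M(2); Q(1) before M(2); M(2) before D(3); max 2 per slot (cap 2).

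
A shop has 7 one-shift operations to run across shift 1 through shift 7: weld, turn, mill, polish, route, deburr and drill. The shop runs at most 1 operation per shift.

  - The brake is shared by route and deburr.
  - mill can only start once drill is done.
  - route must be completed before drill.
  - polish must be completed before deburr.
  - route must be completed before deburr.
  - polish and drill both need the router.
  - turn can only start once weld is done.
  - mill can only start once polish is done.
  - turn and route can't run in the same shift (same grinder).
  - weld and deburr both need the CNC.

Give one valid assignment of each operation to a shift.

deburr in shift 5; weld in shift 6; polish in shift 1; route in shift 2; drill in shift 3; mill in shift 4; turn in shift 7

Checking: route(shift 2) before drill(shift 3); polish(shift 1) before deburr(shift 5); route(shift 2) before deburr(shift 5); drill(shift 3) before mill(shift 4); polish(shift 1) before mill(shift 4); weld(shift 6) before turn(shift 7); polish(shift 1) != drill(shift 3); turn(shift 7) != route(shift 2); weld(shift 6) != deburr(shift 5); route(shift 2) != deburr(shift 5); max 1 per shift (cap 1).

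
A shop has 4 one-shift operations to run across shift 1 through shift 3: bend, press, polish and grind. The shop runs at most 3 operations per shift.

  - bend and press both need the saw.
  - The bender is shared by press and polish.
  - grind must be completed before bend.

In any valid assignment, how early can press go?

press at shift 1 is achievable: press in shift 1; bend in shift 2; grind in shift 1; polish in shift 2.

shift 1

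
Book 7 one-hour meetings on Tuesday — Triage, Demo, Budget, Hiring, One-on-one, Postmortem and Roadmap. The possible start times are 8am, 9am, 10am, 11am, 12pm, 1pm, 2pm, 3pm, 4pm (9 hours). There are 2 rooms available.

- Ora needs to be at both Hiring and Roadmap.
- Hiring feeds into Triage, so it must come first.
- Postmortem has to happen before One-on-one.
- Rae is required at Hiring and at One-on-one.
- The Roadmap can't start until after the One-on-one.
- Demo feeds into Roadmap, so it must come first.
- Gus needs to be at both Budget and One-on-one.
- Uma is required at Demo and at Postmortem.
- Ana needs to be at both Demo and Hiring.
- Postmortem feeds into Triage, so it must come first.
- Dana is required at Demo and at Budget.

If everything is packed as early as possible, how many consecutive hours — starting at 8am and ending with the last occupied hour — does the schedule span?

The precedence chain requires at least 3 distinct hours.
With at most 2 per hour and 7 meetings, at least 4 hours are needed.
4 works (last occupied hour: 11am): for example Hiring in 8am; Demo in 10am; Roadmap in 11am; Postmortem in 8am; Budget in 11am; Triage in 9am; One-on-one in 9am.

4 hours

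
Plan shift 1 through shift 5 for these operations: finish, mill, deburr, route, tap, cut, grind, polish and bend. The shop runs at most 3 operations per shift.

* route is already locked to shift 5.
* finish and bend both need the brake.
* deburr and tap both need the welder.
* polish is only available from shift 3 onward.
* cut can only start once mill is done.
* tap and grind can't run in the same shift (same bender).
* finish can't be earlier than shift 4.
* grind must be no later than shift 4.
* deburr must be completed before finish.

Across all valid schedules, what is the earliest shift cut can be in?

shift 2

Precedence pushes cut to at least shift 2.
cut at shift 2 is achievable: deburr -> shift 1, grind -> shift 1, tap -> shift 2, finish -> shift 4, mill -> shift 1, bend -> shift 2, cut -> shift 2, polish -> shift 3, route -> shift 5.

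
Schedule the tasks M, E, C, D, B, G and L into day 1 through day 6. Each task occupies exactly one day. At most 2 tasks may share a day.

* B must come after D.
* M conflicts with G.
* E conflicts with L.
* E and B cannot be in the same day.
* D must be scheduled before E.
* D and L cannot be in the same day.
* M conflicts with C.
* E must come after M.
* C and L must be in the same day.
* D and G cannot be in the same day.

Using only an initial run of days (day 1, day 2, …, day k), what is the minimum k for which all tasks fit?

4 days

The precedence chain requires at least 2 distinct days.
With at most 2 per day and 7 tasks, at least 4 days are needed.
4 works (last occupied day: day 4): for example E in day 2; G in day 2; B in day 3; M in day 1; D in day 1; C in day 4; L in day 4.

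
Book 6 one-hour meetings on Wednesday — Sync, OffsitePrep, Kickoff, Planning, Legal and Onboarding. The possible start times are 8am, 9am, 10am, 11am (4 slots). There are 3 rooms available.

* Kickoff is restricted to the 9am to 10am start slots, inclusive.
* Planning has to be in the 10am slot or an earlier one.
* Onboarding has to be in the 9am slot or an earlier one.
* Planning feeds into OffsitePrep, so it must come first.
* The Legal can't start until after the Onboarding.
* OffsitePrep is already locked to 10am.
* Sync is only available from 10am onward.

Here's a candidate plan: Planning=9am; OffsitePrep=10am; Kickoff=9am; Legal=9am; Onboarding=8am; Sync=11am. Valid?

Planning has to be in the 10am slot or an earlier one — holds.
Sync is only available from 10am onward — holds.
Onboarding has to be in the 9am slot or an earlier one — holds.
Planning feeds into OffsitePrep, so it must come first — holds.
The Legal can't start until after the Onboarding — holds.
Kickoff is restricted to the 9am to 10am start slots, inclusive — holds.
OffsitePrep is already locked to 10am — holds.
There are 3 rooms available — holds.

Yes, all constraints hold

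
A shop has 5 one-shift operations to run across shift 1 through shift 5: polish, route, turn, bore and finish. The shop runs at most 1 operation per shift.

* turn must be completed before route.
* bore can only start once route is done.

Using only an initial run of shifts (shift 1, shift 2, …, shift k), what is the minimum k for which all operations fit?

The precedence chain requires at least 3 distinct shifts.
With at most 1 per shift and 5 operations, at least 5 shifts are needed.
5 works (last occupied shift: shift 5): for example polish=shift 4; bore=shift 3; route=shift 2; turn=shift 1; finish=shift 5.

5 shifts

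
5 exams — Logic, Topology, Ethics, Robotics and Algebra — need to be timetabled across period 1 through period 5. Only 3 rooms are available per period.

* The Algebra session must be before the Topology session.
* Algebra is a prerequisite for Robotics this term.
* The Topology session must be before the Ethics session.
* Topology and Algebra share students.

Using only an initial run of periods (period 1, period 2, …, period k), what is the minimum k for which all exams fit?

The precedence chain requires at least 3 distinct periods.
With at most 3 per period and 5 exams, at least 2 periods are needed.
3 works (last occupied period: period 3): for example Robotics=period 2, Algebra=period 1, Ethics=period 3, Logic=period 1, Topology=period 2.

3 periods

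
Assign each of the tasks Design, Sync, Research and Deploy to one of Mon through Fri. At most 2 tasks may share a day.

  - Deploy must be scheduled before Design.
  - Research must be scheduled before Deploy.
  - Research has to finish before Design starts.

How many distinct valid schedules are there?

Splitting on Design: it can be Wed (5), Thu (15), Fri (30). Listing each branch's schedules as (Sync, Research, Deploy):
Design=Wed: (Mon,Mon,Tue) (Tue,Mon,Tue) (Wed,Mon,Tue) (Thu,Mon,Tue) (Fri,Mon,Tue) — 5.
Design=Thu: (Mon,Mon,Tue) (Mon,Mon,Wed) (Mon,Tue,Wed) (Tue,Mon,Tue) (Tue,Mon,Wed) (Tue,Tue,Wed) (Wed,Mon,Tue) (Wed,Mon,Wed) (Wed,Tue,Wed) (Thu,Mon,Tue) (Thu,Mon,Wed) (Thu,Tue,Wed) (Fri,Mon,Tue) (Fri,Mon,Wed) (Fri,Tue,Wed) — 15.
Design=Fri: (Mon,Mon,Tue) (Mon,Mon,Wed) (Mon,Mon,Thu) (Mon,Tue,Wed) (Mon,Tue,Thu) (Mon,Wed,Thu) (Tue,Mon,Tue) (Tue,Mon,Wed) (Tue,Mon,Thu) (Tue,Tue,Wed) (Tue,Tue,Thu) (Tue,Wed,Thu) (Wed,Mon,Tue) (Wed,Mon,Wed) (Wed,Mon,Thu) (Wed,Tue,Wed) (Wed,Tue,Thu) (Wed,Wed,Thu) (Thu,Mon,Tue) (Thu,Mon,Wed) (Thu,Mon,Thu) (Thu,Tue,Wed) (Thu,Tue,Thu) (Thu,Wed,Thu) (Fri,Mon,Tue) (Fri,Mon,Wed) (Fri,Mon,Thu) (Fri,Tue,Wed) (Fri,Tue,Thu) (Fri,Wed,Thu) — 30.
Summing: 5 + 15 + 30 = 50.

50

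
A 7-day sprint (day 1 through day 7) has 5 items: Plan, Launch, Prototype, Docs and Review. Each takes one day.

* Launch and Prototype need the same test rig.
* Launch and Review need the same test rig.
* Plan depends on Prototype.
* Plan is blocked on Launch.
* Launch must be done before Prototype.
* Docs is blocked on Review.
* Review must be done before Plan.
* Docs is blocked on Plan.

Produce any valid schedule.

Docs in day 4; Prototype in day 2; Launch in day 1; Review in day 2; Plan in day 3

Checking: Launch(day 1) before Plan(day 3); Prototype(day 2) before Plan(day 3); Review(day 2) before Docs(day 4); Launch(day 1) before Prototype(day 2); Review(day 2) before Plan(day 3); Plan(day 3) before Docs(day 4); Launch(day 1) != Prototype(day 2); Launch(day 1) != Review(day 2).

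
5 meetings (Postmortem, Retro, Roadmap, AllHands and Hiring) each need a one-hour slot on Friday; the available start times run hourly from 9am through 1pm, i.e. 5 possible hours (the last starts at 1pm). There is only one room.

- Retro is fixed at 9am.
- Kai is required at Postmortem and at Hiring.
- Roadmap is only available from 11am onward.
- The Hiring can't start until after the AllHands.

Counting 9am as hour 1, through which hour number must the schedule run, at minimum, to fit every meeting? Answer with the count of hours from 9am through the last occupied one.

The precedence chain requires at least 2 distinct hours.
With at most 1 per hour and 5 meetings, at least 5 hours are needed.
Roadmap can't be placed before 11am — that is hour 3 counting from 9am — so the schedule must run through at least 3 hours.
5 works (last occupied hour: 1pm): for example Postmortem=1pm; Roadmap=11am; Retro=9am; AllHands=10am; Hiring=12pm.

5 hours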